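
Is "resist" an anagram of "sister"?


Word 1: "sister" → sorted: eirsst
Word 2: "resist" → sorted: eirsst
Same letters? eirsst == eirsst
Anagram = Yes


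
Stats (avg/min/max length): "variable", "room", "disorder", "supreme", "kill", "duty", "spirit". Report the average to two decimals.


Lengths: "variable"=8, "room"=4, "disorder"=8, "supreme"=7, "kill"=4, "duty"=4, "spirit"=6
Sum = 41, Count = 7
Average = 41/7 = 5.86
= avg=5.86, min=4, max=8


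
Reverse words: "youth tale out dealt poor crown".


Original: "youth tale out dealt poor crown"
Words (1..n): youth | tale | out | dealt | poor | crown
Reversed (n..1): crown | poor | dealt | out | tale | youth
Result = "crown poor dealt out tale youth"


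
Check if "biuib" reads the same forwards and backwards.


Word: "biuib"
Reversed: "biuib"
Forward == Backward? biuib == biuib
Palindrome = Yes


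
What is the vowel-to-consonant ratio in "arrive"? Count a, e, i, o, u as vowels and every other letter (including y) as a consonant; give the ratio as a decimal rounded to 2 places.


Word: "arrive"
Vowels (a,e,i,o,u): 3
Consonants: 3
Ratio = 3/3
= 1.00


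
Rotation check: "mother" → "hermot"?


Word: "mother", Candidate: "hermot"
Method: check if candidate is substring of word+word
"mothermother" contains "hermot"? Yes
Is rotation = Yes


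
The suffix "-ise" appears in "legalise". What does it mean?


Suffix: -ise
Example: legalise = legal + -ise
Meaning = to make


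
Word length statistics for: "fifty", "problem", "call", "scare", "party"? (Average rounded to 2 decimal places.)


Lengths: "fifty"=5, "problem"=7, "call"=4, "scare"=5, "party"=5
Sum = 26, Count = 5
Average = 26/5 = 5.20
= avg=5.20, min=4, max=7


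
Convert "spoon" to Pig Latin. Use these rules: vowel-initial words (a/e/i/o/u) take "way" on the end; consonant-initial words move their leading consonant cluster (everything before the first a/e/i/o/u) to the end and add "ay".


Word: "spoon"
Starts with consonant(s) → move to end, add 'ay'
Consonant cluster: "sp"
Pig Latin = "oonspay"


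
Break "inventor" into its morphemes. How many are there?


Word: "inventor"
Morphemes: invent | -or
Each morpheme carries meaning
= 2 morphemes


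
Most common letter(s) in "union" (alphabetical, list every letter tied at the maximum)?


Word: "union"
Letter counts:
  'i': 1
  'n': 2
  'o': 1
  'u': 1
Maximum count = 2
Most frequent = 'n' (2 times each)


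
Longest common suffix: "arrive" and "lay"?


Word 1: "arrive"
Word 2: "lay"
Comparing from end:
  Pos -1: 'e' != 'y' (stop)
LCS = "" (length 0)


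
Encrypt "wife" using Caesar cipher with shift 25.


Word: "wife"
Shift: 25
Each letter → (letter + shift) mod 26:
  'w' (22) + 25 = 21 → 'v'
  'i' (8) + 25 = 7 → 'h'
  'f' (5) + 25 = 4 → 'e'
  'e' (4) + 25 = 3 → 'd'
Result = "vhed"


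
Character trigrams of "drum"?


Word: "drum" (length 4)
Number of trigrams = 4 - 3 + 1 = 2
  Position 0: "dru"
  Position 1: "rum"
Trigrams = "dru", "rum"


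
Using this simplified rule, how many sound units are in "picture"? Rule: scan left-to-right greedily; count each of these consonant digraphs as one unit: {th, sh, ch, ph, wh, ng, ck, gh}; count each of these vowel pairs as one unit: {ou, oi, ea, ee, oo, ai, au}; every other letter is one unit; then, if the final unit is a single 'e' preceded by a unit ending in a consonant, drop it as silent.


Word: "picture" (7 letters)
Left-to-right scan:
  [1] 'p' (letter)
  [2] 'i' (letter)
  [3] 'c' (letter)
  [4] 't' (letter)
  [5] 'u' (letter)
  [6] 'r' (letter)
  [7] 'e' (letter)
Units from scan: 7
Final unit is 'e' after a consonant -> drop as silent (-1)
Sound units = 6 units


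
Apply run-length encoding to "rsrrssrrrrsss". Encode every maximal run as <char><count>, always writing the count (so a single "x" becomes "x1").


String: "rsrrssrrrrsss"
Scanning for consecutive runs:
  'r' x 1
  's' x 1
  'r' x 2
  's' x 2
  'r' x 4
  's' x 3
RLE = "r1s1r2s2r4s3"


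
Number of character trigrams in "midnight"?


Word: "midnight" (length 8)
Number of 3-grams = length - 3 + 1 = 8 - 3 + 1
= 6


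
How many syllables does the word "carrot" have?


Word: "carrot"
Syllable breakdown: car / rot
Counting: 2 parts
= 2 syllables


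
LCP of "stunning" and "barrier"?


Word 1: "stunning"
Word 2: "barrier"
Comparing from start:
  Pos 0: 's' != 'b' (stop)
LCP = "" (length 0)


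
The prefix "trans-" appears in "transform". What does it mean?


Prefix: trans-
Example: transform = trans- + form
Meaning = across


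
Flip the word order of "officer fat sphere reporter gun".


Original: "officer fat sphere reporter gun"
Words (1..n): officer | fat | sphere | reporter | gun
Reversed (n..1): gun | reporter | sphere | fat | officer
Result = "gun reporter sphere fat officer"


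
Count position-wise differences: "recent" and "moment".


Comparing character by character (same length = 6):
  Pos 0: 'r' vs 'm' !=
  Pos 1: 'e' vs 'o' !=
  Pos 2: 'c' vs 'm' !=
  Pos 3: 'e' vs 'e' =
  Pos 4: 'n' vs 'n' =
  Pos 5: 't' vs 't' =
Hamming distance = 3


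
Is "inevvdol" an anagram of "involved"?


Word 1: "involved" → sorted: deilnovv
Word 2: "inevvdol" → sorted: deilnovv
Same letters? deilnovv == deilnovv
Anagram = Yes


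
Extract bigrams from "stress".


Word: "stress" (length 6)
Number of bigrams = 6 - 2 + 1 = 5
  Position 0: "st"
  Position 1: "tr"
  Position 2: "re"
  Position 3: "es"
  Position 4: "ss"
Bigrams = "st", "tr", "re", "es", "ss"


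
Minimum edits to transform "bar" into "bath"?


Word 1: "bar" (length 3)
Word 2: "bath" (length 4)
One optimal edit sequence (insert/delete/substitute each cost 1):
  1. keep 'b'
  2. keep 'a'
  3. insert 't'  (+1)
  4. substitute 'r' -> 'h'  (+1)
Total edit operations: 2
Edit distance = 2


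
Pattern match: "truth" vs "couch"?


Pattern of "truth": [0, 1, 2, 0, 3]
Pattern of "couch": [0, 1, 2, 0, 3]
Patterns match
Same pattern = Yes


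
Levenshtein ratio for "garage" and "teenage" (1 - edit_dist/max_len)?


Word 1: "garage" (length 6)
Word 2: "teenage" (length 7)
One optimal edit sequence:
  1. insert 't'  (+1)
  2. substitute 'g' -> 'e'  (+1)
  3. substitute 'a' -> 'e'  (+1)
  4. substitute 'r' -> 'n'  (+1)
  5. keep 'a'
  6. keep 'g'
  7. keep 'e'
Edit distance = 4
Max length = max(6, 7) = 7
Similarity = 1 - 4/7
= 0.4286


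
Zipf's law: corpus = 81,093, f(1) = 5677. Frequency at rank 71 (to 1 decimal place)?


Zipf's law: f(r) = f(1) / r
f(1) = 5677
f(71) = 5677 / 71
= 80.0 occurrences


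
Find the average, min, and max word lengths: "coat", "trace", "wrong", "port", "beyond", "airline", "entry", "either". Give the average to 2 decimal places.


Lengths: "coat"=4, "trace"=5, "wrong"=5, "port"=4, "beyond"=6, "airline"=7, "entry"=5, "either"=6
Sum = 42, Count = 8
Average = 42/8 = 5.25
= avg=5.25, min=4, max=7


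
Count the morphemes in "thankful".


Word: "thankful"
Morphemes: thank | -ful
Each morpheme carries meaning
= 2 morphemes


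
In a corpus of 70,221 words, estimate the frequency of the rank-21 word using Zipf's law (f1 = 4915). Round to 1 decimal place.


Zipf's law: f(r) = f(1) / r
f(1) = 4915
f(21) = 4915 / 21
= 234.0 occurrences


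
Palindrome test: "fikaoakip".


Word: "fikaoakip"
Reversed: "pikaoakif"
Forward == Backward? fikaoakip != pikaoakif
Palindrome = No


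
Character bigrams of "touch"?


Word: "touch" (length 5)
Number of bigrams = 5 - 2 + 1 = 4
  Position 0: "to"
  Position 1: "ou"
  Position 2: "uc"
  Position 3: "ch"
Bigrams = "to", "ou", "uc", "ch"


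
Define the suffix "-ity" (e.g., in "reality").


Suffix: -ity
Example: reality = real + -ity
Meaning = quality of


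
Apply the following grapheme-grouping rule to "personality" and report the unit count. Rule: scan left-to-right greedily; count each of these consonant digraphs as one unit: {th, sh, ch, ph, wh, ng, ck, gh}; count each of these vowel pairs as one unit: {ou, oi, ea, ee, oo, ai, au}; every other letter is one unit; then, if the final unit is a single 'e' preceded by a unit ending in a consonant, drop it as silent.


Word: "personality" (11 letters)
Left-to-right scan:
  1. 'p' (letter)
  2. 'e' (letter)
  3. 'r' (letter)
  4. 's' (letter)
  5. 'o' (letter)
  6. 'n' (letter)
  7. 'a' (letter)
  8. 'l' (letter)
  9. 'i' (letter)
  10. 't' (letter)
  11. 'y' (letter)
Units from scan: 11
Sound units = 11 units


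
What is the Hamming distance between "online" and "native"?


Comparing character by character (same length = 6):
  Pos 0: 'o' vs 'n' !=
  Pos 1: 'n' vs 'a' !=
  Pos 2: 'l' vs 't' !=
  Pos 3: 'i' vs 'i' =
  Pos 4: 'n' vs 'v' !=
  Pos 5: 'e' vs 'e' =
Hamming distance = 4


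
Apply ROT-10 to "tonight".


Word: "tonight"
Shift: 10
Each letter → (letter + shift) mod 26:
  't' (19) + 10 = 3 → 'd'
  'o' (14) + 10 = 24 → 'y'
  'n' (13) + 10 = 23 → 'x'
  'i' (8) + 10 = 18 → 's'
  'g' (6) + 10 = 16 → 'q'
  'h' (7) + 10 = 17 → 'r'
  't' (19) + 10 = 3 → 'd'
Result = "dyxsqrd"


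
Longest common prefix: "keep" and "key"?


Word 1: "keep"
Word 2: "key"
Comparing from start:
  Pos 0: 'k' == 'k'
  Pos 1: 'e' == 'e'
  Pos 2: 'e' != 'y' (stop)
LCP = "ke" (length 2)


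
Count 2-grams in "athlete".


Word: "athlete" (length 7)
Number of 2-grams = length - 2 + 1 = 7 - 2 + 1
= 6


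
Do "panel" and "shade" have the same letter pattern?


Pattern of "panel": [0, 1, 2, 3, 4]
Pattern of "shade": [0, 1, 2, 3, 4]
Patterns match
Same pattern = Yes


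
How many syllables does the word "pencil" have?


Word: "pencil"
Syllable breakdown: pen-cil
Counting: 2 parts
= 2 syllables


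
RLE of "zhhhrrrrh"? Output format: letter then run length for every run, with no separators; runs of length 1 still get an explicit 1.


String: "zhhhrrrrh"
Scanning for consecutive runs:
  'z' x 1
  'h' x 3
  'r' x 4
  'h' x 1
RLE = "z1h3r4h1"


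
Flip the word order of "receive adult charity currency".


Original: "receive adult charity currency"
Words (1..n): receive | adult | charity | currency
Reversed (n..1): currency | charity | adult | receive
Result = "currency charity adult receive"


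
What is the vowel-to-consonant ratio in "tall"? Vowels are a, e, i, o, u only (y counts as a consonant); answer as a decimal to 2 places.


Word: "tall"
Vowels (a,e,i,o,u): 1
Consonants: 3
Ratio = 1/3
= 0.33


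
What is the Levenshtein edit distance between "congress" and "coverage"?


Word 1: "congress" (length 8)
Word 2: "coverage" (length 8)
One optimal edit sequence (insert/delete/substitute each cost 1):
  1. keep 'c'
  2. keep 'o'
  3. substitute 'n' -> 'v'  (+1)
  4. substitute 'g' -> 'e'  (+1)
  5. keep 'r'
  6. substitute 'e' -> 'a'  (+1)
  7. substitute 's' -> 'g'  (+1)
  8. substitute 's' -> 'e'  (+1)
Total edit operations: 5
Edit distance = 5


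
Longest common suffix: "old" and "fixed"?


Word 1: "old"
Word 2: "fixed"
Comparing from end:
  Pos -1: 'd' == 'd'
  Pos -2: 'l' != 'e' (stop)
LCS = "d" (length 1)


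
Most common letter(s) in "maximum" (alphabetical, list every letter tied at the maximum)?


Word: "maximum"
Letter counts:
  'a': 1
  'i': 1
  'm': 3
  'u': 1
  'x': 1
Maximum count = 3
Most frequent = 'm' (3 times each)


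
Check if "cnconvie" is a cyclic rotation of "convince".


Word: "convince", Candidate: "cnconvie"
Method: check if candidate is substring of word+word
"convinceconvince" contains "cnconvie"? No
Is rotation = No


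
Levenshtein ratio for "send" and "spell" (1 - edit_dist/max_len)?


Word 1: "send" (length 4)
Word 2: "spell" (length 5)
One optimal edit sequence:
  1. keep 's'
  2. insert 'p'  (+1)
  3. keep 'e'
  4. substitute 'n' -> 'l'  (+1)
  5. substitute 'd' -> 'l'  (+1)
Edit distance = 3
Max length = max(4, 5) = 5
Similarity = 1 - 3/5
= 0.4000


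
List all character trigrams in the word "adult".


Word: "adult" (length 5)
Number of trigrams = 5 - 3 + 1 = 3
  Position 0: "adu"
  Position 1: "dul"
  Position 2: "ult"
Trigrams = "adu", "dul", "ult"


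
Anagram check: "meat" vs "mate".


Word 1: "meat" → sorted: aemt
Word 2: "mate" → sorted: aemt
Same letters? aemt == aemt
Anagram = Yes


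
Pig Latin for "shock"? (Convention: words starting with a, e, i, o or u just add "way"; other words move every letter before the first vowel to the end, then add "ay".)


Word: "shock"
Starts with consonant(s) → move to end, add 'ay'
Consonant cluster: "sh"
Pig Latin = "ockshay"


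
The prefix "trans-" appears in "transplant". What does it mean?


Prefix: trans-
Example: transplant (trans- + plant)
Meaning = across


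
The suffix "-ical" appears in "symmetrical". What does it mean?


Suffix: -ical
Example: symmetrical (symmetry + -ical, with a spelling change)
Meaning = relating to


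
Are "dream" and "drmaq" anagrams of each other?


Word 1: "dream" → sorted: ademr
Word 2: "drmaq" → sorted: admqr
Same letters? ademr != admqr
Anagram = No


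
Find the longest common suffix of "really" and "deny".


Word 1: "really"
Word 2: "deny"
Comparing from end:
  Pos -1: 'y' == 'y'
  Pos -2: 'l' != 'n' (stop)
LCS = "y" (length 1)


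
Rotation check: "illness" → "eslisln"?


Word: "illness", Candidate: "eslisln"
Method: check if candidate is substring of word+word
"illnessillness" contains "eslisln"? No
Is rotation = No


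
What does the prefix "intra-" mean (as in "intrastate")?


Prefix: intra-
Example: intrastate = intra- + state
Meaning = within


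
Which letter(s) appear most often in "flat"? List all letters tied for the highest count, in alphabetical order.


Word: "flat"
Letter counts:
  'a': 1
  'f': 1
  'l': 1
  't': 1
Maximum count = 1
Most frequent = 'a', 'f', 'l', 't' (1 time each)


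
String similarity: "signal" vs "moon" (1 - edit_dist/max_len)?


Word 1: "signal" (length 6)
Word 2: "moon" (length 4)
One optimal edit sequence:
  1. substitute 's' -> 'm'  (+1)
  2. substitute 'i' -> 'o'  (+1)
  3. substitute 'g' -> 'o'  (+1)
  4. keep 'n'
  5. delete 'a'  (+1)
  6. delete 'l'  (+1)
Edit distance = 5
Max length = max(6, 4) = 6
Similarity = 1 - 5/6
= 0.1667


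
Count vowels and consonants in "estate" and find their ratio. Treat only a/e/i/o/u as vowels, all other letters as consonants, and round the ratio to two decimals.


Word: "estate"
Vowels (a,e,i,o,u): 3
Consonants: 3
Ratio = 3/3
= 1.00


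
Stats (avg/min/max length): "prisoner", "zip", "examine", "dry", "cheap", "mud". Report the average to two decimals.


Lengths: "prisoner"=8, "zip"=3, "examine"=7, "dry"=3, "cheap"=5, "mud"=3
Sum = 29, Count = 6
Average = 29/6 = 4.83
= avg=4.83, min=3, max=8


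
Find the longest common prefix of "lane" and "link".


Word 1: "lane"
Word 2: "link"
Comparing from start:
  Pos 0: 'l' == 'l'
  Pos 1: 'a' != 'i' (stop)
LCP = "l" (length 1)


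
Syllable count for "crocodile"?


Word: "crocodile"
Syllable breakdown: croc · o · dile
Counting: 3 parts
= 3 syllables


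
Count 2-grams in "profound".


Word: "profound" (length 8)
Number of 2-grams = length - 2 + 1 = 8 - 2 + 1
= 7


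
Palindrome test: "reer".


Word: "reer"
Reversed: "reer"
Forward == Backward? reer == reer
Palindrome = Yes


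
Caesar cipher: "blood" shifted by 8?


Word: "blood"
Shift: 8
Each letter → (letter + shift) mod 26:
  'b' (1) + 8 = 9 → 'j'
  'l' (11) + 8 = 19 → 't'
  'o' (14) + 8 = 22 → 'w'
  'o' (14) + 8 = 22 → 'w'
  'd' (3) + 8 = 11 → 'l'
Result = "jtwwl"


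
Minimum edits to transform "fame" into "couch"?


Word 1: "fame" (length 4)
Word 2: "couch" (length 5)
One optimal edit sequence (insert/delete/substitute each cost 1):
  1. insert 'c'  (+1)
  2. substitute 'f' -> 'o'  (+1)
  3. substitute 'a' -> 'u'  (+1)
  4. substitute 'm' -> 'c'  (+1)
  5. substitute 'e' -> 'h'  (+1)
Total edit operations: 5
Edit distance = 5


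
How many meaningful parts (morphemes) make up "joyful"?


Word: "joyful"
Morphemes: joy / -ful
Each morpheme carries meaning
= 2 morphemes


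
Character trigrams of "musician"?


Word: "musician" (length 8)
Number of trigrams = 8 - 3 + 1 = 6
  Position 0: "mus"
  Position 1: "usi"
  Position 2: "sic"
  Position 3: "ici"
  Position 4: "cia"
  Position 5: "ian"
Trigrams = "mus", "usi", "sic", "ici", "cia", "ian"


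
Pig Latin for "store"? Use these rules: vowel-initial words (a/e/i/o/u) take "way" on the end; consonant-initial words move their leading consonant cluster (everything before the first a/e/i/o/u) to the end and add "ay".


Word: "store"
Starts with consonant(s) → move to end, add 'ay'
Consonant cluster: "st"
Pig Latin = "orestay"


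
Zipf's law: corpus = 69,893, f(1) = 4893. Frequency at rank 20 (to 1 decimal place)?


Zipf's law: f(r) = f(1) / r
f(1) = 4893
f(20) = 4893 / 20
= 244.7 occurrences


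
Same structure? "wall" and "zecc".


Pattern of "wall": [0, 1, 2, 2]
Pattern of "zecc": [0, 1, 2, 2]
Patterns match
Same pattern = Yes


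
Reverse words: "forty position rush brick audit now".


Original: "forty position rush brick audit now"
Words (1..n): forty | position | rush | brick | audit | now
Reversed (n..1): now | audit | brick | rush | position | forty
Result = "now audit brick rush position forty"


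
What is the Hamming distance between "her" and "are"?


Comparing character by character (same length = 3):
  Pos 0: 'h' vs 'a' !=
  Pos 1: 'e' vs 'r' !=
  Pos 2: 'r' vs 'e' !=
Hamming distance = 3


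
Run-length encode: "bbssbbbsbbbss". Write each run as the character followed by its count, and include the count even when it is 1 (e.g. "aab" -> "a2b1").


String: "bbssbbbsbbbss"
Scanning for consecutive runs:
  'b' x 2
  's' x 2
  'b' x 3
  's' x 1
  'b' x 3
  's' x 2
RLE = "b2s2b3s1b3s2"


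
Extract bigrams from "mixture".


Word: "mixture" (length 7)
Number of bigrams = 7 - 2 + 1 = 6
  Position 0: "mi"
  Position 1: "ix"
  Position 2: "xt"
  Position 3: "tu"
  Position 4: "ur"
  Position 5: "re"
Bigrams = "mi", "ix", "xt", "tu", "ur", "re"


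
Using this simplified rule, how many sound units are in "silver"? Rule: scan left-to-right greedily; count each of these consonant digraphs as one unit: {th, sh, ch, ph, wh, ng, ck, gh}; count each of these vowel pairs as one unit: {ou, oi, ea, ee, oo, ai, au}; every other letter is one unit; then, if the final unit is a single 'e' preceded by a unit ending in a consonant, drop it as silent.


Word: "silver" (6 letters)
Left-to-right scan:
  1. 's' (letter)
  2. 'i' (letter)
  3. 'l' (letter)
  4. 'v' (letter)
  5. 'e' (letter)
  6. 'r' (letter)
Units from scan: 6
Sound units = 6 units


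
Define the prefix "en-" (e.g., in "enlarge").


Prefix: en-
As in: enlarge -> en- + large
Meaning = cause to / put into


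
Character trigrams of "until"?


Word: "until" (length 5)
Number of trigrams = 5 - 3 + 1 = 3
  Position 0: "unt"
  Position 1: "nti"
  Position 2: "til"
Trigrams = "unt", "nti", "til"


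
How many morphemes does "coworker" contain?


Word: "coworker"
Morphemes: co- + work + -er
Each morpheme carries meaning
= 3 morphemes


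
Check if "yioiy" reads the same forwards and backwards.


Word: "yioiy"
Reversed: "yioiy"
Forward == Backward? yioiy == yioiy
Palindrome = Yes


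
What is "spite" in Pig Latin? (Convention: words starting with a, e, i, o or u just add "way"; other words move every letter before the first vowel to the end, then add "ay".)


Word: "spite"
Starts with consonant(s) → move to end, add 'ay'
Consonant cluster: "sp"
Pig Latin = "itespay"


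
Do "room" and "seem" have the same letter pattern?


Pattern of "room": [0, 1, 1, 2]
Pattern of "seem": [0, 1, 1, 2]
Patterns match
Same pattern = Yes


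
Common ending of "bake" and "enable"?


Word 1: "bake"
Word 2: "enable"
Comparing from end:
  Pos -1: 'e' == 'e'
  Pos -2: 'k' != 'l' (stop)
LCS = "e" (length 1)


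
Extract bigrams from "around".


Word: "around" (length 6)
Number of bigrams = 6 - 2 + 1 = 5
  Position 0: "ar"
  Position 1: "ro"
  Position 2: "ou"
  Position 3: "un"
  Position 4: "nd"
Bigrams = "ar", "ro", "ou", "un", "nd"


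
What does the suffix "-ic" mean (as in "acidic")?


Suffix: -ic
As in: acidic -> acid + -ic
Meaning = relating to


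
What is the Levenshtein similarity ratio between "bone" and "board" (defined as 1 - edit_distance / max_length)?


Word 1: "bone" (length 4)
Word 2: "board" (length 5)
One optimal edit sequence:
  1. keep 'b'
  2. keep 'o'
  3. insert 'a'  (+1)
  4. substitute 'n' -> 'r'  (+1)
  5. substitute 'e' -> 'd'  (+1)
Edit distance = 3
Max length = max(4, 5) = 5
Similarity = 1 - 3/5
= 0.4000


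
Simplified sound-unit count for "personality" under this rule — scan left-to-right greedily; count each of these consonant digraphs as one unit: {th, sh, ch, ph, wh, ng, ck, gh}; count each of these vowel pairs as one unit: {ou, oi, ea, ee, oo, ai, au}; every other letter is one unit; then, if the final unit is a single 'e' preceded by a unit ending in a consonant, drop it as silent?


Word: "personality" (11 letters)
Left-to-right scan:
  (1) 'p' (letter)
  (2) 'e' (letter)
  (3) 'r' (letter)
  (4) 's' (letter)
  (5) 'o' (letter)
  (6) 'n' (letter)
  (7) 'a' (letter)
  (8) 'l' (letter)
  (9) 'i' (letter)
  (10) 't' (letter)
  (11) 'y' (letter)
Units from scan: 11
Sound units = 11 units


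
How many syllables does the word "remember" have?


Word: "remember"
Syllable breakdown: re · mem · ber
Counting: 3 parts
= 3 syllables


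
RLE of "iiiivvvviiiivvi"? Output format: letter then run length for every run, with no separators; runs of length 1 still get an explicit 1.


String: "iiiivvvviiiivvi"
Scanning for consecutive runs:
  'i' x 4
  'v' x 4
  'i' x 4
  'v' x 2
  'i' x 1
RLE = "i4v4i4v2i1"


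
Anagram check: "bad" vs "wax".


Word 1: "bad" → sorted: abd
Word 2: "wax" → sorted: awx
Same letters? abd != awx
Anagram = No


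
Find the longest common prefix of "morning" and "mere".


Word 1: "morning"
Word 2: "mere"
Comparing from start:
  Pos 0: 'm' == 'm'
  Pos 1: 'o' != 'e' (stop)
LCP = "m" (length 1)


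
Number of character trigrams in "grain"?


Word: "grain" (length 5)
Number of 3-grams = length - 3 + 1 = 5 - 3 + 1
= 3


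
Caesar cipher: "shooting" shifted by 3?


Word: "shooting"
Shift: 3
Each letter → (letter + shift) mod 26:
  's' (18) + 3 = 21 → 'v'
  'h' (7) + 3 = 10 → 'k'
  'o' (14) + 3 = 17 → 'r'
  'o' (14) + 3 = 17 → 'r'
  't' (19) + 3 = 22 → 'w'
  'i' (8) + 3 = 11 → 'l'
  'n' (13) + 3 = 16 → 'q'
  'g' (6) + 3 = 9 → 'j'
Result = "vkrrwlqj"


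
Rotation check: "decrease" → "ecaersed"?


Word: "decrease", Candidate: "ecaersed"
Method: check if candidate is substring of word+word
"decreasedecrease" contains "ecaersed"? No
Is rotation = No


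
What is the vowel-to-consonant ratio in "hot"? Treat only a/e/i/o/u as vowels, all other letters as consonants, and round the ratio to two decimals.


Word: "hot"
Vowels (a,e,i,o,u): 1
Consonants: 2
Ratio = 1/2
= 0.50


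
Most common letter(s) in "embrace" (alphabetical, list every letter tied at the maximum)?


Word: "embrace"
Letter counts:
  'a': 1
  'b': 1
  'c': 1
  'e': 2
  'm': 1
  'r': 1
Maximum count = 2
Most frequent = 'e' (2 times each)


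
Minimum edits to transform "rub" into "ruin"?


Word 1: "rub" (length 3)
Word 2: "ruin" (length 4)
One optimal edit sequence (insert/delete/substitute each cost 1):
  1. keep 'r'
  2. keep 'u'
  3. insert 'i'  (+1)
  4. substitute 'b' -> 'n'  (+1)
Total edit operations: 2
Edit distance = 2


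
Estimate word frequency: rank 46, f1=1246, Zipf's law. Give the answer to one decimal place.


Zipf's law: f(r) = f(1) / r
f(1) = 1246
f(46) = 1246 / 46
= 27.1 occurrences


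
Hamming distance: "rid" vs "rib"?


Comparing character by character (same length = 3):
  Pos 0: 'r' vs 'r' =
  Pos 1: 'i' vs 'i' =
  Pos 2: 'd' vs 'b' !=
Hamming distance = 1


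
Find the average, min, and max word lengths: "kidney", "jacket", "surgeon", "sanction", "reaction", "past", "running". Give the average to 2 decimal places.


Lengths: "kidney"=6, "jacket"=6, "surgeon"=7, "sanction"=8, "reaction"=8, "past"=4, "running"=7
Sum = 46, Count = 7
Average = 46/7 = 6.57
= avg=6.57, min=4, max=8


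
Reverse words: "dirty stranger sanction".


Original: "dirty stranger sanction"
Words (1..n): dirty | stranger | sanction
Reversed (n..1): sanction | stranger | dirty
Result = "sanction stranger dirty"


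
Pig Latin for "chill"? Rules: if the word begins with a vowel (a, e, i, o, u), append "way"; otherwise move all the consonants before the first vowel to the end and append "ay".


Word: "chill"
Starts with consonant(s) → move to end, add 'ay'
Consonant cluster: "ch"
Pig Latin = "illchay"


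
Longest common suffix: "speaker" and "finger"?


Word 1: "speaker"
Word 2: "finger"
Comparing from end:
  Pos -1: 'r' == 'r'
  Pos -2: 'e' == 'e'
  Pos -3: 'k' != 'g' (stop)
LCS = "er" (length 2)


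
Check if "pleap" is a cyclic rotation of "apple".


Word: "apple", Candidate: "pleap"
Method: check if candidate is substring of word+word
"appleapple" contains "pleap"? Yes
Is rotation = Yes


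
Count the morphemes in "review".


Word: "review"
Morphemes: re- / view
Each morpheme carries meaning
= 2 morphemes


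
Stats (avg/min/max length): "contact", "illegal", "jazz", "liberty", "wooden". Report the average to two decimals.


Lengths: "contact"=7, "illegal"=7, "jazz"=4, "liberty"=7, "wooden"=6
Sum = 31, Count = 5
Average = 31/5 = 6.20
= avg=6.20, min=4, max=7


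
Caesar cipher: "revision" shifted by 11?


Word: "revision"
Shift: 11
Each letter → (letter + shift) mod 26:
  'r' (17) + 11 = 2 → 'c'
  'e' (4) + 11 = 15 → 'p'
  'v' (21) + 11 = 6 → 'g'
  'i' (8) + 11 = 19 → 't'
  's' (18) + 11 = 3 → 'd'
  'i' (8) + 11 = 19 → 't'
  'o' (14) + 11 = 25 → 'z'
  'n' (13) + 11 = 24 → 'y'
Result = "cpgtdtzy"


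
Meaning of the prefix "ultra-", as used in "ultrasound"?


Prefix: ultra-
Example: ultrasound = ultra- + sound
Meaning = beyond


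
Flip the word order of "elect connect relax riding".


Original: "elect connect relax riding"
Words (1..n): elect | connect | relax | riding
Reversed (n..1): riding | relax | connect | elect
Result = "riding relax connect elect"


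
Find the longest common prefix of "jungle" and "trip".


Word 1: "jungle"
Word 2: "trip"
Comparing from start:
  Pos 0: 'j' != 't' (stop)
LCP = "" (length 0)


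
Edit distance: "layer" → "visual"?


Word 1: "layer" (length 5)
Word 2: "visual" (length 6)
One optimal edit sequence (insert/delete/substitute each cost 1):
  1. insert 'v'  (+1)
  2. substitute 'l' -> 'i'  (+1)
  3. substitute 'a' -> 's'  (+1)
  4. substitute 'y' -> 'u'  (+1)
  5. substitute 'e' -> 'a'  (+1)
  6. substitute 'r' -> 'l'  (+1)
Total edit operations: 6
Edit distance = 6


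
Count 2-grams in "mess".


Word: "mess" (length 4)
Number of 2-grams = length - 2 + 1 = 4 - 2 + 1
= 3


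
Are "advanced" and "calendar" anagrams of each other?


Word 1: "advanced" → sorted: aacddenv
Word 2: "calendar" → sorted: aacdelnr
Same letters? aacddenv != aacdelnr
Anagram = No


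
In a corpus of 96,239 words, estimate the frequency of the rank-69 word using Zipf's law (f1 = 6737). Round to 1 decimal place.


Zipf's law: f(r) = f(1) / r
f(1) = 6737
f(69) = 6737 / 69
= 97.6 occurrences


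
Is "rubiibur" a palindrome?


Word: "rubiibur"
Reversed: "rubiibur"
Forward == Backward? rubiibur == rubiibur
Palindrome = Yes


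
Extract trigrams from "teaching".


Word: "teaching" (length 8)
Number of trigrams = 8 - 3 + 1 = 6
  Position 0: "tea"
  Position 1: "eac"
  Position 2: "ach"
  Position 3: "chi"
  Position 4: "hin"
  Position 5: "ing"
Trigrams = "tea", "eac", "ach", "chi", "hin", "ing"


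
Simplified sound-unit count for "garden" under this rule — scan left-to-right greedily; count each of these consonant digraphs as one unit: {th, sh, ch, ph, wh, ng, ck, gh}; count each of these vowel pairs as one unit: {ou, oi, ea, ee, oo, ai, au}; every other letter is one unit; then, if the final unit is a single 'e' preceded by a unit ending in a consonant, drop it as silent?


Word: "garden" (6 letters)
Left-to-right scan:
  [1] 'g' (letter)
  [2] 'a' (letter)
  [3] 'r' (letter)
  [4] 'd' (letter)
  [5] 'e' (letter)
  [6] 'n' (letter)
Units from scan: 6
Sound units = 6 units


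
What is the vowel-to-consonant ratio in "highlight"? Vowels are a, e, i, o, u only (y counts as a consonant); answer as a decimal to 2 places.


Word: "highlight"
Vowels (a,e,i,o,u): 2
Consonants: 7
Ratio = 2/7
= 0.29


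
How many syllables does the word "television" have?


Word: "television"
Syllable breakdown: tel · e · vi · sion
Counting: 4 parts
= 4 syllables


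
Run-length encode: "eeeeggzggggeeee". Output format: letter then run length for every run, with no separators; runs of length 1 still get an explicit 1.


String: "eeeeggzggggeeee"
Scanning for consecutive runs:
  'e' x 4
  'g' x 2
  'z' x 1
  'g' x 4
  'e' x 4
RLE = "e4g2z1g4e4"


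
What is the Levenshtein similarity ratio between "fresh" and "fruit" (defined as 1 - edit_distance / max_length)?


Word 1: "fresh" (length 5)
Word 2: "fruit" (length 5)
One optimal edit sequence:
  1. keep 'f'
  2. keep 'r'
  3. substitute 'e' -> 'u'  (+1)
  4. substitute 's' -> 'i'  (+1)
  5. substitute 'h' -> 't'  (+1)
Edit distance = 3
Max length = max(5, 5) = 5
Similarity = 1 - 3/5
= 0.4000


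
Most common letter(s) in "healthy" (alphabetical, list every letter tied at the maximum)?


Word: "healthy"
Letter counts:
  'a': 1
  'e': 1
  'h': 2
  'l': 1
  't': 1
  'y': 1
Maximum count = 2
Most frequent = 'h' (2 times each)


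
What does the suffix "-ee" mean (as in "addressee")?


Suffix: -ee
As in: addressee -> address + -ee
Meaning = one who receives


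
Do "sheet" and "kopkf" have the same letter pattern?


Pattern of "sheet": [0, 1, 2, 2, 3]
Pattern of "kopkf": [0, 1, 2, 0, 3]
Patterns do not match
Same pattern = No


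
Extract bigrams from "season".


Word: "season" (length 6)
Number of bigrams = 6 - 2 + 1 = 5
  Position 0: "se"
  Position 1: "ea"
  Position 2: "as"
  Position 3: "so"
  Position 4: "on"
Bigrams = "se", "ea", "as", "so", "on"


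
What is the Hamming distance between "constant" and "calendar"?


Comparing character by character (same length = 8):
  Pos 0: 'c' vs 'c' =
  Pos 1: 'o' vs 'a' !=
  Pos 2: 'n' vs 'l' !=
  Pos 3: 's' vs 'e' !=
  Pos 4: 't' vs 'n' !=
  Pos 5: 'a' vs 'd' !=
  Pos 6: 'n' vs 'a' !=
  Pos 7: 't' vs 'r' !=
Hamming distance = 7


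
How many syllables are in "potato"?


Word: "potato"
Syllable breakdown: po-ta-to
Counting: 3 parts
= 3 syllables


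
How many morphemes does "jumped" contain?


Word: "jumped"
Morphemes: jump + -ed
Each morpheme carries meaning
= 2 morphemes


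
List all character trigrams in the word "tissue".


Word: "tissue" (length 6)
Number of trigrams = 6 - 3 + 1 = 4
  Position 0: "tis"
  Position 1: "iss"
  Position 2: "ssu"
  Position 3: "sue"
Trigrams = "tis", "iss", "ssu", "sue"


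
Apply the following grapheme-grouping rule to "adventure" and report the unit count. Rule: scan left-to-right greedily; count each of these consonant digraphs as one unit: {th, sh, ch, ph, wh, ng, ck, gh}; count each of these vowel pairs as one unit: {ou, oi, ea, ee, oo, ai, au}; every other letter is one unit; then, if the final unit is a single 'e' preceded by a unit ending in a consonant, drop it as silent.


Word: "adventure" (9 letters)
Left-to-right scan:
  (1) 'a' (letter)
  (2) 'd' (letter)
  (3) 'v' (letter)
  (4) 'e' (letter)
  (5) 'n' (letter)
  (6) 't' (letter)
  (7) 'u' (letter)
  (8) 'r' (letter)
  (9) 'e' (letter)
Units from scan: 9
Final unit is 'e' after a consonant -> drop as silent (-1)
Sound units = 8 units


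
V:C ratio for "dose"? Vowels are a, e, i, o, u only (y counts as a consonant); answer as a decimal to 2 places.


Word: "dose"
Vowels (a,e,i,o,u): 2
Consonants: 2
Ratio = 2/2
= 1.00


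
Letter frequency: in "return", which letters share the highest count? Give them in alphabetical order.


Word: "return"
Letter counts:
  'e': 1
  'n': 1
  'r': 2
  't': 1
  'u': 1
Maximum count = 2
Most frequent = 'r' (2 times each)


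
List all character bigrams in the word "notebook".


Word: "notebook" (length 8)
Number of bigrams = 8 - 2 + 1 = 7
  Position 0: "no"
  Position 1: "ot"
  Position 2: "te"
  Position 3: "eb"
  Position 4: "bo"
  Position 5: "oo"
  Position 6: "ok"
Bigrams = "no", "ot", "te", "eb", "bo", "oo", "ok"


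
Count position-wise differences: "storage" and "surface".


Comparing character by character (same length = 7):
  Pos 0: 's' vs 's' =
  Pos 1: 't' vs 'u' !=
  Pos 2: 'o' vs 'r' !=
  Pos 3: 'r' vs 'f' !=
  Pos 4: 'a' vs 'a' =
  Pos 5: 'g' vs 'c' !=
  Pos 6: 'e' vs 'e' =
Hamming distance = 4


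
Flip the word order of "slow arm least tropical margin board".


Original: "slow arm least tropical margin board"
Words (1..n): slow | arm | least | tropical | margin | board
Reversed (n..1): board | margin | tropical | least | arm | slow
Result = "board margin tropical least arm slow"


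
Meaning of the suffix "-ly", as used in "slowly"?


Suffix: -ly
Example: slowly = slow + -ly
Meaning = in a manner


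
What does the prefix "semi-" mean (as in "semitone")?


Prefix: semi-
As in: semitone -> semi- + tone
Meaning = half


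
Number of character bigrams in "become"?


Word: "become" (length 6)
Number of 2-grams = length - 2 + 1 = 6 - 2 + 1
= 5


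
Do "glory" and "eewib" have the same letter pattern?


Pattern of "glory": [0, 1, 2, 3, 4]
Pattern of "eewib": [0, 0, 1, 2, 3]
Patterns do not match
Same pattern = No


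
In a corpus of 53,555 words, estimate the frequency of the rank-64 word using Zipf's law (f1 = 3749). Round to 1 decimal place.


Zipf's law: f(r) = f(1) / r
f(1) = 3749
f(64) = 3749 / 64
= 58.6 occurrences


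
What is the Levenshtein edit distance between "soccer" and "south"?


Word 1: "soccer" (length 6)
Word 2: "south" (length 5)
One optimal edit sequence (insert/delete/substitute each cost 1):
  1. keep 's'
  2. keep 'o'
  3. delete 'c'  (+1)
  4. substitute 'c' -> 'u'  (+1)
  5. substitute 'e' -> 't'  (+1)
  6. substitute 'r' -> 'h'  (+1)
Total edit operations: 4
Edit distance = 4


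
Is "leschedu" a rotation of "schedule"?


Word: "schedule", Candidate: "leschedu"
Method: check if candidate is substring of word+word
"scheduleschedule" contains "leschedu"? Yes
Is rotation = Yes


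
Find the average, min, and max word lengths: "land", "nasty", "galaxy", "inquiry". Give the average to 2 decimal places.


Lengths: "land"=4, "nasty"=5, "galaxy"=6, "inquiry"=7
Sum = 22, Count = 4
Average = 22/4 = 5.50
= avg=5.50, min=4, max=7


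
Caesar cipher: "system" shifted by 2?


Word: "system"
Shift: 2
Each letter → (letter + shift) mod 26:
  's' (18) + 2 = 20 → 'u'
  'y' (24) + 2 = 0 → 'a'
  's' (18) + 2 = 20 → 'u'
  't' (19) + 2 = 21 → 'v'
  'e' (4) + 2 = 6 → 'g'
  'm' (12) + 2 = 14 → 'o'
Result = "uauvgo"


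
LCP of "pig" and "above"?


Word 1: "pig"
Word 2: "above"
Comparing from start:
  Pos 0: 'p' != 'a' (stop)
LCP = "" (length 0)


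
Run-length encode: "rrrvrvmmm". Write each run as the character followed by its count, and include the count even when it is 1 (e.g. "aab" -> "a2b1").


String: "rrrvrvmmm"
Scanning for consecutive runs:
  'r' x 3
  'v' x 1
  'r' x 1
  'v' x 1
  'm' x 3
RLE = "r3v1r1v1m3"


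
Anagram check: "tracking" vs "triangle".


Word 1: "tracking" → sorted: acgiknrt
Word 2: "triangle" → sorted: aegilnrt
Same letters? acgiknrt != aegilnrt
Anagram = No


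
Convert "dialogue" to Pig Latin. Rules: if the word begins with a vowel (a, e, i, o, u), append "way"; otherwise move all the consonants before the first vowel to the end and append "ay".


Word: "dialogue"
Starts with consonant(s) → move to end, add 'ay'
Consonant cluster: "d"
Pig Latin = "ialogueday"


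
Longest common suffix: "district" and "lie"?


Word 1: "district"
Word 2: "lie"
Comparing from end:
  Pos -1: 't' != 'e' (stop)
LCS = "" (length 0)


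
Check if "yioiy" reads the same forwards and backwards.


Word: "yioiy"
Reversed: "yioiy"
Forward == Backward? yioiy == yioiy
Palindrome = Yes


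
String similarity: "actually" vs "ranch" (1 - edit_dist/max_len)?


Word 1: "actually" (length 8)
Word 2: "ranch" (length 5)
One optimal edit sequence:
  1. delete 'a'  (+1)
  2. delete 'c'  (+1)
  3. delete 't'  (+1)
  4. substitute 'u' -> 'r'  (+1)
  5. keep 'a'
  6. substitute 'l' -> 'n'  (+1)
  7. substitute 'l' -> 'c'  (+1)
  8. substitute 'y' -> 'h'  (+1)
Edit distance = 7
Max length = max(8, 5) = 8
Similarity = 1 - 7/8
= 0.1250


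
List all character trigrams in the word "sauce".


Word: "sauce" (length 5)
Number of trigrams = 5 - 3 + 1 = 3
  Position 0: "sau"
  Position 1: "auc"
  Position 2: "uce"
Trigrams = "sau", "auc", "uce"


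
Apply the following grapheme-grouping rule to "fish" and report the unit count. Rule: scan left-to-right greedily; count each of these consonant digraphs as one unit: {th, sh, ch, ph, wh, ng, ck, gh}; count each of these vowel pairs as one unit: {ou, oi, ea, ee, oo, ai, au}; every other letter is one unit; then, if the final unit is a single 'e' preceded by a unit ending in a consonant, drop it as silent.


Word: "fish" (4 letters)
Left-to-right scan:
  (1) 'f' (letter)
  (2) 'i' (letter)
  (3) 'sh' (digraph)
Units from scan: 3
Sound units = 3 units


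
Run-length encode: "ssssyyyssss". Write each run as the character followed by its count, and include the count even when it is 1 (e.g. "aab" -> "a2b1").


String: "ssssyyyssss"
Scanning for consecutive runs:
  's' x 4
  'y' x 3
  's' x 4
RLE = "s4y3s4"


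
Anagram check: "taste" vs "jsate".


Word 1: "taste" → sorted: aestt
Word 2: "jsate" → sorted: aejst
Same letters? aestt != aejst
Anagram = No


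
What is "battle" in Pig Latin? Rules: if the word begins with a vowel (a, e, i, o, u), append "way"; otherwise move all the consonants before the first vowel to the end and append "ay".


Word: "battle"
Starts with consonant(s) → move to end, add 'ay'
Consonant cluster: "b"
Pig Latin = "attlebay"


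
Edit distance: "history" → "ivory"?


Word 1: "history" (length 7)
Word 2: "ivory" (length 5)
One optimal edit sequence (insert/delete/substitute each cost 1):
  1. delete 'h'  (+1)
  2. keep 'i'
  3. delete 's'  (+1)
  4. substitute 't' -> 'v'  (+1)
  5. keep 'o'
  6. keep 'r'
  7. keep 'y'
Total edit operations: 3
Edit distance = 3


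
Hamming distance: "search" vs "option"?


Comparing character by character (same length = 6):
  Pos 0: 's' vs 'o' !=
  Pos 1: 'e' vs 'p' !=
  Pos 2: 'a' vs 't' !=
  Pos 3: 'r' vs 'i' !=
  Pos 4: 'c' vs 'o' !=
  Pos 5: 'h' vs 'n' !=
Hamming distance = 6


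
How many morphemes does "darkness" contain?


Word: "darkness"
Morphemes: dark + -ness
Each morpheme carries meaning
= 2 morphemes


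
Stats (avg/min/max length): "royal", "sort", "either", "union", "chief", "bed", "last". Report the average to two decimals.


Lengths: "royal"=5, "sort"=4, "either"=6, "union"=5, "chief"=5, "bed"=3, "last"=4
Sum = 32, Count = 7
Average = 32/7 = 4.57
= avg=4.57, min=3, max=6


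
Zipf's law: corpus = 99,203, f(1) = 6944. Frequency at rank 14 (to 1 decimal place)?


Zipf's law: f(r) = f(1) / r
f(1) = 6944
f(14) = 6944 / 14
= 496.0 occurrences


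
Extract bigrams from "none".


Word: "none" (length 4)
Number of bigrams = 4 - 2 + 1 = 3
  Position 0: "no"
  Position 1: "on"
  Position 2: "ne"
Bigrams = "no", "on", "ne"
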